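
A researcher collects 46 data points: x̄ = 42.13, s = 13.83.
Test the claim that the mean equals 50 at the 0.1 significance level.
One-sample t-test:
H₀: μ = 50
H₁: μ ≠ 50
df = n - 1 = 45
t = (x̄ - μ₀) / (s/√n) = (42.13 - 50) / (13.83/√46) = -3.860
p-value = 0.0004

Since p-value < α = 0.1, we reject H₀.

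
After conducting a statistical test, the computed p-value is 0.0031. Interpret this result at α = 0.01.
Since p = 0.0031 < α = 0.01, reject H₀.
There is sufficient evidence to reject the null hypothesis; the result is statistically significant at the 0.01 level.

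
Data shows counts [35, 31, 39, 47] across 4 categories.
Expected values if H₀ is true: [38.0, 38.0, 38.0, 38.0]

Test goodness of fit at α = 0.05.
Chi-square goodness of fit test:
H₀: observed counts match expected distribution
H₁: observed counts differ from expected distribution
df = k - 1 = 3
χ² = Σ(O - E)²/E
   = (35 - 38.0)²/38.0 + (31 - 38.0)²/38.0 + (39 - 38.0)²/38.0 + (47 - 38.0)²/38.0
   = 0.237 + 1.289 + 0.026 + 2.132
   = 3.68
p-value = 0.2976

Since p-value > α = 0.05, we fail to reject H₀.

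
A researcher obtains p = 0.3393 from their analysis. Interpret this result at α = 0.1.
Since p = 0.3393 > α = 0.1, fail to reject H₀.
There is insufficient evidence to reject the null hypothesis; the result is not statistically significant at the 0.1 level.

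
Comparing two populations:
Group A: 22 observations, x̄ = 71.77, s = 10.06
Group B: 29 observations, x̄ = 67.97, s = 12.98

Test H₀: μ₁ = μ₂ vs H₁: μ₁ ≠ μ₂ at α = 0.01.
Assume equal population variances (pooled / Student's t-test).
Student's two-sample t-test (equal variances):
H₀: μ₁ = μ₂
H₁: μ₁ ≠ μ₂
df = n₁ + n₂ - 2 = 49
Pooled variance s_p² = [(n₁-1)s₁² + (n₂-1)s₂²] / (n₁ + n₂ - 2) = [(21)(10.06²) + (28)(12.98²)] / 49 = 139.6475
SE = √(s_p²(1/n₁ + 1/n₂)) = √(139.6475 × (1/22 + 1/29)) = 3.3411
t = (x̄₁ - x̄₂) / SE = (71.77 - 67.97) / 3.3411 = 3.80 / 3.3411 = 1.137
p-value = 0.2609

Since p-value > α = 0.01, we fail to reject H₀.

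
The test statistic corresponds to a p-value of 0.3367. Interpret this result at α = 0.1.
Since p = 0.3367 > α = 0.1, fail to reject H₀.
There is insufficient evidence to reject the null hypothesis; the result is not statistically significant at the 0.1 level.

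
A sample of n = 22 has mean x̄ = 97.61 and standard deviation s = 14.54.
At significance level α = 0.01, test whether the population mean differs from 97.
One-sample t-test:
H₀: μ = 97
H₁: μ ≠ 97
df = n - 1 = 21
t = (x̄ - μ₀) / (s/√n) = (97.61 - 97) / (14.54/√22) = 0.197
p-value = 0.8459

Since p-value > α = 0.01, we fail to reject H₀.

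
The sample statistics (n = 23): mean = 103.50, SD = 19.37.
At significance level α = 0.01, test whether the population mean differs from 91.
One-sample t-test:
H₀: μ = 91
H₁: μ ≠ 91
df = n - 1 = 22
t = (x̄ - μ₀) / (s/√n) = (103.50 - 91) / (19.37/√23) = 3.095
p-value = 0.0053

Since p-value < α = 0.01, we reject H₀.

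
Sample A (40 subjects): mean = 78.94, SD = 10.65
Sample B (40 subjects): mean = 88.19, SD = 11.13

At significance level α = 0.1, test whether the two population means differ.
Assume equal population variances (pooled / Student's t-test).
Student's two-sample t-test (equal variances):
H₀: μ₁ = μ₂
H₁: μ₁ ≠ μ₂
df = n₁ + n₂ - 2 = 78
Pooled variance s_p² = [(n₁-1)s₁² + (n₂-1)s₂²] / (n₁ + n₂ - 2) = [(39)(10.65²) + (39)(11.13²)] / 78 = 118.6497
SE = √(s_p²(1/n₁ + 1/n₂)) = √(118.6497 × (1/40 + 1/40)) = 2.4357
t = (x̄₁ - x̄₂) / SE = (78.94 - 88.19) / 2.4357 = -9.25 / 2.4357 = -3.798
p-value = 0.0003

Since p-value < α = 0.1, we reject H₀.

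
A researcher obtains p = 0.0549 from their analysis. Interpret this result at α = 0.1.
Since p = 0.0549 < α = 0.1, reject H₀.
There is sufficient evidence to reject the null hypothesis; the result is statistically significant at the 0.1 level.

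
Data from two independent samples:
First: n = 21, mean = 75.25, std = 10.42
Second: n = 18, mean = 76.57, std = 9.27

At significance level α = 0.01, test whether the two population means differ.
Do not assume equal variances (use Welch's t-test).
Welch's two-sample t-test:
H₀: μ₁ = μ₂
H₁: μ₁ ≠ μ₂
s₁²/n₁ = 10.42²/21 = 5.1703,  s₂²/n₂ = 9.27²/18 = 4.7740
SE = √(s₁²/n₁ + s₂²/n₂) = √(5.1703 + 4.7740) = 3.1535
df (Welch-Satterthwaite) = (s₁²/n₁ + s₂²/n₂)² / [(s₁²/n₁)²/(n₁-1) + (s₂²/n₂)²/(n₂-1)] ≈ 36.94
t = (x̄₁ - x̄₂) / SE = (75.25 - 76.57) / 3.1535 = -1.32 / 3.1535 = -0.419
p-value = 0.6779

Since p-value > α = 0.01, we fail to reject H₀.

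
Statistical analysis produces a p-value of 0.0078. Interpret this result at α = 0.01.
Since p = 0.0078 < α = 0.01, reject H₀.
There is sufficient evidence to reject the null hypothesis; the result is statistically significant at the 0.01 level.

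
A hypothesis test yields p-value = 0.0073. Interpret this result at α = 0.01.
Since p = 0.0073 < α = 0.01, reject H₀.
There is sufficient evidence to reject the null hypothesis; the result is statistically significant at the 0.01 level.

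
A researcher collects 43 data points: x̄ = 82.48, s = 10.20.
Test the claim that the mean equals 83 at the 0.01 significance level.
One-sample t-test:
H₀: μ = 83
H₁: μ ≠ 83
df = n - 1 = 42
t = (x̄ - μ₀) / (s/√n) = (82.48 - 83) / (10.20/√43) = -0.334
p-value = 0.7398

Since p-value > α = 0.01, we fail to reject H₀.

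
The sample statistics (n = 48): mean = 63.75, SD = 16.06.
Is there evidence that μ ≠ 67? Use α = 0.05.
One-sample t-test:
H₀: μ = 67
H₁: μ ≠ 67
df = n - 1 = 47
t = (x̄ - μ₀) / (s/√n) = (63.75 - 67) / (16.06/√48) = -1.402
p-value = 0.1675

Since p-value > α = 0.05, we fail to reject H₀.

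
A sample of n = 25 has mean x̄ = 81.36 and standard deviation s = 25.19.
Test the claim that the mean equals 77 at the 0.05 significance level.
One-sample t-test:
H₀: μ = 77
H₁: μ ≠ 77
df = n - 1 = 24
t = (x̄ - μ₀) / (s/√n) = (81.36 - 77) / (25.19/√25) = 0.865
p-value = 0.3954

Since p-value > α = 0.05, we fail to reject H₀.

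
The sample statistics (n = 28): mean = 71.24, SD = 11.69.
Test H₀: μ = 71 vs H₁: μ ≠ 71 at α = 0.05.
One-sample t-test:
H₀: μ = 71
H₁: μ ≠ 71
df = n - 1 = 27
t = (x̄ - μ₀) / (s/√n) = (71.24 - 71) / (11.69/√28) = 0.109
p-value = 0.9143

Since p-value > α = 0.05, we fail to reject H₀.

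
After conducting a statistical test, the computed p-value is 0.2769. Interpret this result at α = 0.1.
Since p = 0.2769 > α = 0.1, fail to reject H₀.
There is insufficient evidence to reject the null hypothesis; the result is not statistically significant at the 0.1 level.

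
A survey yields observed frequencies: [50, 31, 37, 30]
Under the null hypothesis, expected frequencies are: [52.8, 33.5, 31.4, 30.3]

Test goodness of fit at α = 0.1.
Chi-square goodness of fit test:
H₀: observed counts match expected distribution
H₁: observed counts differ from expected distribution
df = k - 1 = 3
χ² = Σ(O - E)²/E
   = (50 - 52.8)²/52.8 + (31 - 33.5)²/33.5 + (37 - 31.4)²/31.4 + (30 - 30.3)²/30.3
   = 0.148 + 0.187 + 0.999 + 0.003
   = 1.34
p-value = 0.7204

Since p-value > α = 0.1, we fail to reject H₀.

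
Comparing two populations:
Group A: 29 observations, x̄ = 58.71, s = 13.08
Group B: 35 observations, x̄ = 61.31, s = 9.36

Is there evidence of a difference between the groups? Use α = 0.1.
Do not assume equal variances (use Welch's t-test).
Welch's two-sample t-test:
H₀: μ₁ = μ₂
H₁: μ₁ ≠ μ₂
s₁²/n₁ = 13.08²/29 = 5.8995,  s₂²/n₂ = 9.36²/35 = 2.5031
SE = √(s₁²/n₁ + s₂²/n₂) = √(5.8995 + 2.5031) = 2.8987
df (Welch-Satterthwaite) = (s₁²/n₁ + s₂²/n₂)² / [(s₁²/n₁)²/(n₁-1) + (s₂²/n₂)²/(n₂-1)] ≈ 49.47
t = (x̄₁ - x̄₂) / SE = (58.71 - 61.31) / 2.8987 = -2.60 / 2.8987 = -0.897
p-value = 0.3741

Since p-value > α = 0.1, we fail to reject H₀.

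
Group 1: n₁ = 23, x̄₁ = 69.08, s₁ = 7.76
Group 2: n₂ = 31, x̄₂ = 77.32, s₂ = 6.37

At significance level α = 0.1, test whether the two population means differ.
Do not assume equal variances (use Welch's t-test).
Welch's two-sample t-test:
H₀: μ₁ = μ₂
H₁: μ₁ ≠ μ₂
s₁²/n₁ = 7.76²/23 = 2.6182,  s₂²/n₂ = 6.37²/31 = 1.3089
SE = √(s₁²/n₁ + s₂²/n₂) = √(2.6182 + 1.3089) = 1.9817
df (Welch-Satterthwaite) = (s₁²/n₁ + s₂²/n₂)² / [(s₁²/n₁)²/(n₁-1) + (s₂²/n₂)²/(n₂-1)] ≈ 41.83
t = (x̄₁ - x̄₂) / SE = (69.08 - 77.32) / 1.9817 = -8.24 / 1.9817 = -4.158
p-value = 0.0002

Since p-value < α = 0.1, we reject H₀.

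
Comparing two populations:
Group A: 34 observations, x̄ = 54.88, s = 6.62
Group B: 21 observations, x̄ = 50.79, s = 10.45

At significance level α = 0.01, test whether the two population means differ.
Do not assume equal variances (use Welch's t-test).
Welch's two-sample t-test:
H₀: μ₁ = μ₂
H₁: μ₁ ≠ μ₂
s₁²/n₁ = 6.62²/34 = 1.2890,  s₂²/n₂ = 10.45²/21 = 5.2001
SE = √(s₁²/n₁ + s₂²/n₂) = √(1.2890 + 5.2001) = 2.5474
df (Welch-Satterthwaite) = (s₁²/n₁ + s₂²/n₂)² / [(s₁²/n₁)²/(n₁-1) + (s₂²/n₂)²/(n₂-1)] ≈ 30.03
t = (x̄₁ - x̄₂) / SE = (54.88 - 50.79) / 2.5474 = 4.09 / 2.5474 = 1.606
p-value = 0.1188

Since p-value > α = 0.01, we fail to reject H₀.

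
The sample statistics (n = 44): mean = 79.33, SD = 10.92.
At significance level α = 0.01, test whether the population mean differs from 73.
One-sample t-test:
H₀: μ = 73
H₁: μ ≠ 73
df = n - 1 = 43
t = (x̄ - μ₀) / (s/√n) = (79.33 - 73) / (10.92/√44) = 3.845
p-value = 0.0004

Since p-value < α = 0.01, we reject H₀.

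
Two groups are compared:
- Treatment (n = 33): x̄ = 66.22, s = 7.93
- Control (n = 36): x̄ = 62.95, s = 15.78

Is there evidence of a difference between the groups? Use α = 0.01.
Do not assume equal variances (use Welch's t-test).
Welch's two-sample t-test:
H₀: μ₁ = μ₂
H₁: μ₁ ≠ μ₂
s₁²/n₁ = 7.93²/33 = 1.9056,  s₂²/n₂ = 15.78²/36 = 6.9169
SE = √(s₁²/n₁ + s₂²/n₂) = √(1.9056 + 6.9169) = 2.9703
df (Welch-Satterthwaite) = (s₁²/n₁ + s₂²/n₂)² / [(s₁²/n₁)²/(n₁-1) + (s₂²/n₂)²/(n₂-1)] ≈ 52.58
t = (x̄₁ - x̄₂) / SE = (66.22 - 62.95) / 2.9703 = 3.27 / 2.9703 = 1.101
p-value = 0.2760

Since p-value > α = 0.01, we fail to reject H₀.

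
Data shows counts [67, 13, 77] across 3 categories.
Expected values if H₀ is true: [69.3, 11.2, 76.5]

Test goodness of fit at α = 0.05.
Chi-square goodness of fit test:
H₀: observed counts match expected distribution
H₁: observed counts differ from expected distribution
df = k - 1 = 2
χ² = Σ(O - E)²/E
   = (67 - 69.3)²/69.3 + (13 - 11.2)²/11.2 + (77 - 76.5)²/76.5
   = 0.076 + 0.289 + 0.003
   = 0.37
p-value = 0.8316

Since p-value > α = 0.05, we fail to reject H₀.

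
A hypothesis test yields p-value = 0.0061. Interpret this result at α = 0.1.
Since p = 0.0061 < α = 0.1, reject H₀.
There is sufficient evidence to reject the null hypothesis; the result is statistically significant at the 0.1 level.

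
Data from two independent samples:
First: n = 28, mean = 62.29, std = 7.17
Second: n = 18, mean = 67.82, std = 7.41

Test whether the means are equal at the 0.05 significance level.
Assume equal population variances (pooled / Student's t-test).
Student's two-sample t-test (equal variances):
H₀: μ₁ = μ₂
H₁: μ₁ ≠ μ₂
df = n₁ + n₂ - 2 = 44
Pooled variance s_p² = [(n₁-1)s₁² + (n₂-1)s₂²] / (n₁ + n₂ - 2) = [(27)(7.17²) + (17)(7.41²)] / 44 = 52.7609
SE = √(s_p²(1/n₁ + 1/n₂)) = √(52.7609 × (1/28 + 1/18)) = 2.1944
t = (x̄₁ - x̄₂) / SE = (62.29 - 67.82) / 2.1944 = -5.53 / 2.1944 = -2.520
p-value = 0.0154

Since p-value < α = 0.05, we reject H₀.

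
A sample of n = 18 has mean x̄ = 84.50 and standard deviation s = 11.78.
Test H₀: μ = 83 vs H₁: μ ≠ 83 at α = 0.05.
One-sample t-test:
H₀: μ = 83
H₁: μ ≠ 83
df = n - 1 = 17
t = (x̄ - μ₀) / (s/√n) = (84.50 - 83) / (11.78/√18) = 0.540
p-value = 0.5960

Since p-value > α = 0.05, we fail to reject H₀.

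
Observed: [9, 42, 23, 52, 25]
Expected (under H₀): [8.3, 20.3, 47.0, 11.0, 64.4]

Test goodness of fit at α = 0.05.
Chi-square goodness of fit test:
H₀: observed counts match expected distribution
H₁: observed counts differ from expected distribution
df = k - 1 = 4
χ² = Σ(O - E)²/E
   = (9 - 8.3)²/8.3 + (42 - 20.3)²/20.3 + (23 - 47.0)²/47.0 + (52 - 11.0)²/11.0 + (25 - 64.4)²/64.4
   = 0.059 + 23.197 + 12.255 + 152.818 + 24.105
   = 212.43
p-value < 0.0001

Since p-value < α = 0.05, we reject H₀.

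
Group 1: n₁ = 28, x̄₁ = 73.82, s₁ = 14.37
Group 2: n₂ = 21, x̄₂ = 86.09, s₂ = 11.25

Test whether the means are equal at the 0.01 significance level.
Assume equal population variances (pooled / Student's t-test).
Student's two-sample t-test (equal variances):
H₀: μ₁ = μ₂
H₁: μ₁ ≠ μ₂
df = n₁ + n₂ - 2 = 47
Pooled variance s_p² = [(n₁-1)s₁² + (n₂-1)s₂²] / (n₁ + n₂ - 2) = [(27)(14.37²) + (20)(11.25²)] / 47 = 172.4823
SE = √(s_p²(1/n₁ + 1/n₂)) = √(172.4823 × (1/28 + 1/21)) = 3.7912
t = (x̄₁ - x̄₂) / SE = (73.82 - 86.09) / 3.7912 = -12.27 / 3.7912 = -3.236
p-value = 0.0022

Since p-value < α = 0.01, we reject H₀.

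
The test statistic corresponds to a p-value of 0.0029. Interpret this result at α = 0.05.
Since p = 0.0029 < α = 0.05, reject H₀.
There is sufficient evidence to reject the null hypothesis; the result is statistically significant at the 0.05 level.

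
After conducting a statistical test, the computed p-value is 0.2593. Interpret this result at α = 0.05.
Since p = 0.2593 > α = 0.05, fail to reject H₀.
There is insufficient evidence to reject the null hypothesis; the result is not statistically significant at the 0.05 level.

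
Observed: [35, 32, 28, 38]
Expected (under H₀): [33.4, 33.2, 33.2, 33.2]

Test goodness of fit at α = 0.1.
Chi-square goodness of fit test:
H₀: observed counts match expected distribution
H₁: observed counts differ from expected distribution
df = k - 1 = 3
χ² = Σ(O - E)²/E
   = (35 - 33.4)²/33.4 + (32 - 33.2)²/33.2 + (28 - 33.2)²/33.2 + (38 - 33.2)²/33.2
   = 0.077 + 0.043 + 0.814 + 0.694
   = 1.63
p-value = 0.6530

Since p-value > α = 0.1, we fail to reject H₀.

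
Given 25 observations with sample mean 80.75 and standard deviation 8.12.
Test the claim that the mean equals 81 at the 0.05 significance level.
One-sample t-test:
H₀: μ = 81
H₁: μ ≠ 81
df = n - 1 = 24
t = (x̄ - μ₀) / (s/√n) = (80.75 - 81) / (8.12/√25) = -0.154
p-value = 0.8789

Since p-value > α = 0.05, we fail to reject H₀.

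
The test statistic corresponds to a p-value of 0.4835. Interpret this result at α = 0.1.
Since p = 0.4835 > α = 0.1, fail to reject H₀.
There is insufficient evidence to reject the null hypothesis; the result is not statistically significant at the 0.1 level.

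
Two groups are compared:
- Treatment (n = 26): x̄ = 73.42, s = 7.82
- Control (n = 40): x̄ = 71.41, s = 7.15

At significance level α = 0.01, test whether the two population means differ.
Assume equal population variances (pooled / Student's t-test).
Student's two-sample t-test (equal variances):
H₀: μ₁ = μ₂
H₁: μ₁ ≠ μ₂
df = n₁ + n₂ - 2 = 64
Pooled variance s_p² = [(n₁-1)s₁² + (n₂-1)s₂²] / (n₁ + n₂ - 2) = [(25)(7.82²) + (39)(7.15²)] / 64 = 55.0404
SE = √(s_p²(1/n₁ + 1/n₂)) = √(55.0404 × (1/26 + 1/40)) = 1.8689
t = (x̄₁ - x̄₂) / SE = (73.42 - 71.41) / 1.8689 = 2.01 / 1.8689 = 1.075
p-value = 0.2862

Since p-value > α = 0.01, we fail to reject H₀.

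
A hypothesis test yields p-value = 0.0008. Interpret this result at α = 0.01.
Since p = 0.0008 < α = 0.01, reject H₀.
There is sufficient evidence to reject the null hypothesis; the result is statistically significant at the 0.01 level.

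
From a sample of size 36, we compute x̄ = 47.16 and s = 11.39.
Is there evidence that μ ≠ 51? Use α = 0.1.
One-sample t-test:
H₀: μ = 51
H₁: μ ≠ 51
df = n - 1 = 35
t = (x̄ - μ₀) / (s/√n) = (47.16 - 51) / (11.39/√36) = -2.023
p-value = 0.0508

Since p-value < α = 0.1, we reject H₀.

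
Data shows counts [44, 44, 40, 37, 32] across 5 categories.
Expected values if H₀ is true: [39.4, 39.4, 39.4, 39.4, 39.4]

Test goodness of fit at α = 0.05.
Chi-square goodness of fit test:
H₀: observed counts match expected distribution
H₁: observed counts differ from expected distribution
df = k - 1 = 4
χ² = Σ(O - E)²/E
   = (44 - 39.4)²/39.4 + (44 - 39.4)²/39.4 + (40 - 39.4)²/39.4 + (37 - 39.4)²/39.4 + (32 - 39.4)²/39.4
   = 0.537 + 0.537 + 0.009 + 0.146 + 1.390
   = 2.62
p-value = 0.6234

Since p-value > α = 0.05, we fail to reject H₀.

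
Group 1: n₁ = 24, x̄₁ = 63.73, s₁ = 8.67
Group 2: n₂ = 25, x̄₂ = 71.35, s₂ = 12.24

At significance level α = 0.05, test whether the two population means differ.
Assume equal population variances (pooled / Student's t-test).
Student's two-sample t-test (equal variances):
H₀: μ₁ = μ₂
H₁: μ₁ ≠ μ₂
df = n₁ + n₂ - 2 = 47
Pooled variance s_p² = [(n₁-1)s₁² + (n₂-1)s₂²] / (n₁ + n₂ - 2) = [(23)(8.67²) + (24)(12.24²)] / 47 = 113.2874
SE = √(s_p²(1/n₁ + 1/n₂)) = √(113.2874 × (1/24 + 1/25)) = 3.0417
t = (x̄₁ - x̄₂) / SE = (63.73 - 71.35) / 3.0417 = -7.62 / 3.0417 = -2.505
p-value = 0.0158

Since p-value < α = 0.05, we reject H₀.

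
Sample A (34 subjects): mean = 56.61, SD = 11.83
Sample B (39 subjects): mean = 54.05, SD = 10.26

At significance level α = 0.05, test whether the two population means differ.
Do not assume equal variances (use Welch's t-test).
Welch's two-sample t-test:
H₀: μ₁ = μ₂
H₁: μ₁ ≠ μ₂
s₁²/n₁ = 11.83²/34 = 4.1161,  s₂²/n₂ = 10.26²/39 = 2.6992
SE = √(s₁²/n₁ + s₂²/n₂) = √(4.1161 + 2.6992) = 2.6106
df (Welch-Satterthwaite) = (s₁²/n₁ + s₂²/n₂)² / [(s₁²/n₁)²/(n₁-1) + (s₂²/n₂)²/(n₂-1)] ≈ 65.87
t = (x̄₁ - x̄₂) / SE = (56.61 - 54.05) / 2.6106 = 2.56 / 2.6106 = 0.981
p-value = 0.3304

Since p-value > α = 0.05, we fail to reject H₀.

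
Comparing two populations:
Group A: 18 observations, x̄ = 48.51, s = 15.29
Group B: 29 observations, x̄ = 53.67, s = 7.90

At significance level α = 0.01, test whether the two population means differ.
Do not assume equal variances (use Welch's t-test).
Welch's two-sample t-test:
H₀: μ₁ = μ₂
H₁: μ₁ ≠ μ₂
s₁²/n₁ = 15.29²/18 = 12.9880,  s₂²/n₂ = 7.90²/29 = 2.1521
SE = √(s₁²/n₁ + s₂²/n₂) = √(12.9880 + 2.1521) = 3.8910
df (Welch-Satterthwaite) = (s₁²/n₁ + s₂²/n₂)² / [(s₁²/n₁)²/(n₁-1) + (s₂²/n₂)²/(n₂-1)] ≈ 22.72
t = (x̄₁ - x̄₂) / SE = (48.51 - 53.67) / 3.8910 = -5.16 / 3.8910 = -1.326
p-value = 0.1980

Since p-value > α = 0.01, we fail to reject H₀.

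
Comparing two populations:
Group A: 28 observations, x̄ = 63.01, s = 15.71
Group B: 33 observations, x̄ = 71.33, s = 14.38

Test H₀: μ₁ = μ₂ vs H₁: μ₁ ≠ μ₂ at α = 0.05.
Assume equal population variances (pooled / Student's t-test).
Student's two-sample t-test (equal variances):
H₀: μ₁ = μ₂
H₁: μ₁ ≠ μ₂
df = n₁ + n₂ - 2 = 59
Pooled variance s_p² = [(n₁-1)s₁² + (n₂-1)s₂²] / (n₁ + n₂ - 2) = [(27)(15.71²) + (32)(14.38²)] / 59 = 225.0985
SE = √(s_p²(1/n₁ + 1/n₂)) = √(225.0985 × (1/28 + 1/33)) = 3.8549
t = (x̄₁ - x̄₂) / SE = (63.01 - 71.33) / 3.8549 = -8.32 / 3.8549 = -2.158
p-value = 0.0350

Since p-value < α = 0.05, we reject H₀.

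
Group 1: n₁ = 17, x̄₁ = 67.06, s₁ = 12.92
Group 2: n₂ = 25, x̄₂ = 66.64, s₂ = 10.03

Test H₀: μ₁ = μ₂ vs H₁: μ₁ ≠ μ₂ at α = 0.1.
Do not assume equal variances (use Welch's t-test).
Welch's two-sample t-test:
H₀: μ₁ = μ₂
H₁: μ₁ ≠ μ₂
s₁²/n₁ = 12.92²/17 = 9.8192,  s₂²/n₂ = 10.03²/25 = 4.0240
SE = √(s₁²/n₁ + s₂²/n₂) = √(9.8192 + 4.0240) = 3.7206
df (Welch-Satterthwaite) = (s₁²/n₁ + s₂²/n₂)² / [(s₁²/n₁)²/(n₁-1) + (s₂²/n₂)²/(n₂-1)] ≈ 28.60
t = (x̄₁ - x̄₂) / SE = (67.06 - 66.64) / 3.7206 = 0.42 / 3.7206 = 0.113
p-value = 0.9109

Since p-value > α = 0.1, we fail to reject H₀.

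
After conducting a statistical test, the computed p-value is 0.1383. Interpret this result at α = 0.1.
Since p = 0.1383 > α = 0.1, fail to reject H₀.
There is insufficient evidence to reject the null hypothesis; the result is not statistically significant at the 0.1 level.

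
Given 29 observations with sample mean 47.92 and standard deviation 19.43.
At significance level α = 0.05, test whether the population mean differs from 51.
One-sample t-test:
H₀: μ = 51
H₁: μ ≠ 51
df = n - 1 = 28
t = (x̄ - μ₀) / (s/√n) = (47.92 - 51) / (19.43/√29) = -0.854
p-value = 0.4005

Since p-value > α = 0.05, we fail to reject H₀.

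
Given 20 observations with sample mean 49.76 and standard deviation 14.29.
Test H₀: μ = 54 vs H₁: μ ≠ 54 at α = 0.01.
One-sample t-test:
H₀: μ = 54
H₁: μ ≠ 54
df = n - 1 = 19
t = (x̄ - μ₀) / (s/√n) = (49.76 - 54) / (14.29/√20) = -1.327
p-value = 0.2003

Since p-value > α = 0.01, we fail to reject H₀.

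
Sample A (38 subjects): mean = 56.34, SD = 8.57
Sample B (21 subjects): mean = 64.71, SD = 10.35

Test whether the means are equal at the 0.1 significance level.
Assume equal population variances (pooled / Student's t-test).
Student's two-sample t-test (equal variances):
H₀: μ₁ = μ₂
H₁: μ₁ ≠ μ₂
df = n₁ + n₂ - 2 = 57
Pooled variance s_p² = [(n₁-1)s₁² + (n₂-1)s₂²] / (n₁ + n₂ - 2) = [(37)(8.57²) + (20)(10.35²)] / 57 = 85.2616
SE = √(s_p²(1/n₁ + 1/n₂)) = √(85.2616 × (1/38 + 1/21)) = 2.5107
t = (x̄₁ - x̄₂) / SE = (56.34 - 64.71) / 2.5107 = -8.37 / 2.5107 = -3.334
p-value = 0.0015

Since p-value < α = 0.1, we reject H₀.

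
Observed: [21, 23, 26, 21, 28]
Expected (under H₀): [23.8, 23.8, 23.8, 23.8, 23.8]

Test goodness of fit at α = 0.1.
Chi-square goodness of fit test:
H₀: observed counts match expected distribution
H₁: observed counts differ from expected distribution
df = k - 1 = 4
χ² = Σ(O - E)²/E
   = (21 - 23.8)²/23.8 + (23 - 23.8)²/23.8 + (26 - 23.8)²/23.8 + (21 - 23.8)²/23.8 + (28 - 23.8)²/23.8
   = 0.329 + 0.027 + 0.203 + 0.329 + 0.741
   = 1.63
p-value = 0.8033

Since p-value > α = 0.1, we fail to reject H₀.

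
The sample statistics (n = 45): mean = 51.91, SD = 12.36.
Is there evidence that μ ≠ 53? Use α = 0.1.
One-sample t-test:
H₀: μ = 53
H₁: μ ≠ 53
df = n - 1 = 44
t = (x̄ - μ₀) / (s/√n) = (51.91 - 53) / (12.36/√45) = -0.592
p-value = 0.5572

Since p-value > α = 0.1, we fail to reject H₀.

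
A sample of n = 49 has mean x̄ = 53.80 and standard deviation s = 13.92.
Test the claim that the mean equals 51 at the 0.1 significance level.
One-sample t-test:
H₀: μ = 51
H₁: μ ≠ 51
df = n - 1 = 48
t = (x̄ - μ₀) / (s/√n) = (53.80 - 51) / (13.92/√49) = 1.408
p-value = 0.1656

Since p-value > α = 0.1, we fail to reject H₀.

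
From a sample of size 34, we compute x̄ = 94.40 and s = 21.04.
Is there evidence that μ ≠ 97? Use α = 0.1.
One-sample t-test:
H₀: μ = 97
H₁: μ ≠ 97
df = n - 1 = 33
t = (x̄ - μ₀) / (s/√n) = (94.40 - 97) / (21.04/√34) = -0.721
p-value = 0.4763

Since p-value > α = 0.1, we fail to reject H₀.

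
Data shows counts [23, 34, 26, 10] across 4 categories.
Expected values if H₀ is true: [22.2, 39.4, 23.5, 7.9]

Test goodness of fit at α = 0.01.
Chi-square goodness of fit test:
H₀: observed counts match expected distribution
H₁: observed counts differ from expected distribution
df = k - 1 = 3
χ² = Σ(O - E)²/E
   = (23 - 22.2)²/22.2 + (34 - 39.4)²/39.4 + (26 - 23.5)²/23.5 + (10 - 7.9)²/7.9
   = 0.029 + 0.740 + 0.266 + 0.558
   = 1.59
p-value = 0.6610

Since p-value > α = 0.01, we fail to reject H₀.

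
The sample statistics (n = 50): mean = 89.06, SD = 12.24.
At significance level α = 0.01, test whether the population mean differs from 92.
One-sample t-test:
H₀: μ = 92
H₁: μ ≠ 92
df = n - 1 = 49
t = (x̄ - μ₀) / (s/√n) = (89.06 - 92) / (12.24/√50) = -1.698
p-value = 0.0958

Since p-value > α = 0.01, we fail to reject H₀.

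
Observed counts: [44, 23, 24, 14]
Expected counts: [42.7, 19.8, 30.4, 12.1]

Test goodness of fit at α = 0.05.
Chi-square goodness of fit test:
H₀: observed counts match expected distribution
H₁: observed counts differ from expected distribution
df = k - 1 = 3
χ² = Σ(O - E)²/E
   = (44 - 42.7)²/42.7 + (23 - 19.8)²/19.8 + (24 - 30.4)²/30.4 + (14 - 12.1)²/12.1
   = 0.040 + 0.517 + 1.347 + 0.298
   = 2.20
p-value = 0.5315

Since p-value > α = 0.05, we fail to reject H₀.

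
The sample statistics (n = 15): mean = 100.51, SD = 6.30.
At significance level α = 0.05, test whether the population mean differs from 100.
One-sample t-test:
H₀: μ = 100
H₁: μ ≠ 100
df = n - 1 = 14
t = (x̄ - μ₀) / (s/√n) = (100.51 - 100) / (6.30/√15) = 0.314
p-value = 0.7585

Since p-value > α = 0.05, we fail to reject H₀.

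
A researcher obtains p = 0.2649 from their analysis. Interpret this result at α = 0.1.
Since p = 0.2649 > α = 0.1, fail to reject H₀.
There is insufficient evidence to reject the null hypothesis; the result is not statistically significant at the 0.1 level.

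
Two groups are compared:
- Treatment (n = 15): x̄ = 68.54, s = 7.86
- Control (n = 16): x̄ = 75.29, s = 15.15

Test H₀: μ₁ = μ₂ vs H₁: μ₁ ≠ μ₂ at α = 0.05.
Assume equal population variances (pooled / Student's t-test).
Student's two-sample t-test (equal variances):
H₀: μ₁ = μ₂
H₁: μ₁ ≠ μ₂
df = n₁ + n₂ - 2 = 29
Pooled variance s_p² = [(n₁-1)s₁² + (n₂-1)s₂²] / (n₁ + n₂ - 2) = [(14)(7.86²) + (15)(15.15²)] / 29 = 148.5432
SE = √(s_p²(1/n₁ + 1/n₂)) = √(148.5432 × (1/15 + 1/16)) = 4.3803
t = (x̄₁ - x̄₂) / SE = (68.54 - 75.29) / 4.3803 = -6.75 / 4.3803 = -1.541
p-value = 0.1342

Since p-value > α = 0.05, we fail to reject H₀.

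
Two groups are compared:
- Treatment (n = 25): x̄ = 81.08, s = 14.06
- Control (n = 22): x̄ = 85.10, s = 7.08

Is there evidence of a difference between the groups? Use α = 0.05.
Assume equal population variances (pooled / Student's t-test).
Student's two-sample t-test (equal variances):
H₀: μ₁ = μ₂
H₁: μ₁ ≠ μ₂
df = n₁ + n₂ - 2 = 45
Pooled variance s_p² = [(n₁-1)s₁² + (n₂-1)s₂²] / (n₁ + n₂ - 2) = [(24)(14.06²) + (21)(7.08²)] / 45 = 128.8236
SE = √(s_p²(1/n₁ + 1/n₂)) = √(128.8236 × (1/25 + 1/22)) = 3.3179
t = (x̄₁ - x̄₂) / SE = (81.08 - 85.10) / 3.3179 = -4.02 / 3.3179 = -1.212
p-value = 0.2320

Since p-value > α = 0.05, we fail to reject H₀.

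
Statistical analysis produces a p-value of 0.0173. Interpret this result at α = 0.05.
Since p = 0.0173 < α = 0.05, reject H₀.
There is sufficient evidence to reject the null hypothesis; the result is statistically significant at the 0.05 level.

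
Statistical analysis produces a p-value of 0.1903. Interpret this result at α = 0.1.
Since p = 0.1903 > α = 0.1, fail to reject H₀.
There is insufficient evidence to reject the null hypothesis; the result is not statistically significant at the 0.1 level.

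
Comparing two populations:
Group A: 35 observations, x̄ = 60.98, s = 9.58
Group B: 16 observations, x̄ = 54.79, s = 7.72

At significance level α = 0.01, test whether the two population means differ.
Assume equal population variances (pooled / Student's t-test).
Student's two-sample t-test (equal variances):
H₀: μ₁ = μ₂
H₁: μ₁ ≠ μ₂
df = n₁ + n₂ - 2 = 49
Pooled variance s_p² = [(n₁-1)s₁² + (n₂-1)s₂²] / (n₁ + n₂ - 2) = [(34)(9.58²) + (15)(7.72²)] / 49 = 81.9260
SE = √(s_p²(1/n₁ + 1/n₂)) = √(81.9260 × (1/35 + 1/16)) = 2.7315
t = (x̄₁ - x̄₂) / SE = (60.98 - 54.79) / 2.7315 = 6.19 / 2.7315 = 2.266
p-value = 0.0279

Since p-value > α = 0.01, we fail to reject H₀.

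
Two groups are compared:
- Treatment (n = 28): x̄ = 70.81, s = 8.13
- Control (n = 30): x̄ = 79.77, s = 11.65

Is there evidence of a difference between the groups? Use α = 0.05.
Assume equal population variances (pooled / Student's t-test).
Student's two-sample t-test (equal variances):
H₀: μ₁ = μ₂
H₁: μ₁ ≠ μ₂
df = n₁ + n₂ - 2 = 56
Pooled variance s_p² = [(n₁-1)s₁² + (n₂-1)s₂²] / (n₁ + n₂ - 2) = [(27)(8.13²) + (29)(11.65²)] / 56 = 102.1530
SE = √(s_p²(1/n₁ + 1/n₂)) = √(102.1530 × (1/28 + 1/30)) = 2.6558
t = (x̄₁ - x̄₂) / SE = (70.81 - 79.77) / 2.6558 = -8.96 / 2.6558 = -3.374
p-value = 0.0014

Since p-value < α = 0.05, we reject H₀.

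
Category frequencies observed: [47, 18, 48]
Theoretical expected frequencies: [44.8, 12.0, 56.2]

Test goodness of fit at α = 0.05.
Chi-square goodness of fit test:
H₀: observed counts match expected distribution
H₁: observed counts differ from expected distribution
df = k - 1 = 2
χ² = Σ(O - E)²/E
   = (47 - 44.8)²/44.8 + (18 - 12.0)²/12.0 + (48 - 56.2)²/56.2
   = 0.108 + 3.000 + 1.196
   = 4.30
p-value = 0.1162

Since p-value > α = 0.05, we fail to reject H₀.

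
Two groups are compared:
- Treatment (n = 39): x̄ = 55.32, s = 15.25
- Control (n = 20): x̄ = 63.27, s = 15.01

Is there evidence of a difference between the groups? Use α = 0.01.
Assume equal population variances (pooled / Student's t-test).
Student's two-sample t-test (equal variances):
H₀: μ₁ = μ₂
H₁: μ₁ ≠ μ₂
df = n₁ + n₂ - 2 = 57
Pooled variance s_p² = [(n₁-1)s₁² + (n₂-1)s₂²] / (n₁ + n₂ - 2) = [(38)(15.25²) + (19)(15.01²)] / 57 = 230.1417
SE = √(s_p²(1/n₁ + 1/n₂)) = √(230.1417 × (1/39 + 1/20)) = 4.1723
t = (x̄₁ - x̄₂) / SE = (55.32 - 63.27) / 4.1723 = -7.95 / 4.1723 = -1.905
p-value = 0.0618

Since p-value > α = 0.01, we fail to reject H₀.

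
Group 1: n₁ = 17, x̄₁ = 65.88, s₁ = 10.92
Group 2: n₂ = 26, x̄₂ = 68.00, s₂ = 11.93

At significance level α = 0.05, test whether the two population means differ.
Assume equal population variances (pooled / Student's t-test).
Student's two-sample t-test (equal variances):
H₀: μ₁ = μ₂
H₁: μ₁ ≠ μ₂
df = n₁ + n₂ - 2 = 41
Pooled variance s_p² = [(n₁-1)s₁² + (n₂-1)s₂²] / (n₁ + n₂ - 2) = [(16)(10.92²) + (25)(11.93²)] / 41 = 133.3187
SE = √(s_p²(1/n₁ + 1/n₂)) = √(133.3187 × (1/17 + 1/26)) = 3.6014
t = (x̄₁ - x̄₂) / SE = (65.88 - 68.00) / 3.6014 = -2.12 / 3.6014 = -0.589
p-value = 0.5593

Since p-value > α = 0.05, we fail to reject H₀.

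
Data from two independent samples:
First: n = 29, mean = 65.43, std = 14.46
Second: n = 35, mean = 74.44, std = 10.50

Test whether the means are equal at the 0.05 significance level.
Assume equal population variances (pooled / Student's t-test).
Student's two-sample t-test (equal variances):
H₀: μ₁ = μ₂
H₁: μ₁ ≠ μ₂
df = n₁ + n₂ - 2 = 62
Pooled variance s_p² = [(n₁-1)s₁² + (n₂-1)s₂²] / (n₁ + n₂ - 2) = [(28)(14.46²) + (34)(10.50²)] / 62 = 154.8881
SE = √(s_p²(1/n₁ + 1/n₂)) = √(154.8881 × (1/29 + 1/35)) = 3.1251
t = (x̄₁ - x̄₂) / SE = (65.43 - 74.44) / 3.1251 = -9.01 / 3.1251 = -2.883
p-value = 0.0054

Since p-value < α = 0.05, we reject H₀.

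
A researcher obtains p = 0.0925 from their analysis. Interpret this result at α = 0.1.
Since p = 0.0925 < α = 0.1, reject H₀.
There is sufficient evidence to reject the null hypothesis; the result is statistically significant at the 0.1 level.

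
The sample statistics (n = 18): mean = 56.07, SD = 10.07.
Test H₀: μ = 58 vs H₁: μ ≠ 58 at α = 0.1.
One-sample t-test:
H₀: μ = 58
H₁: μ ≠ 58
df = n - 1 = 17
t = (x̄ - μ₀) / (s/√n) = (56.07 - 58) / (10.07/√18) = -0.813
p-value = 0.4274

Since p-value > α = 0.1, we fail to reject H₀.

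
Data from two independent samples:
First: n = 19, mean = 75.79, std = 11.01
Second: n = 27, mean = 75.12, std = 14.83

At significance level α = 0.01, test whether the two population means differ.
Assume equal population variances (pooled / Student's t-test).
Student's two-sample t-test (equal variances):
H₀: μ₁ = μ₂
H₁: μ₁ ≠ μ₂
df = n₁ + n₂ - 2 = 44
Pooled variance s_p² = [(n₁-1)s₁² + (n₂-1)s₂²] / (n₁ + n₂ - 2) = [(18)(11.01²) + (26)(14.83²)] / 44 = 179.5480
SE = √(s_p²(1/n₁ + 1/n₂)) = √(179.5480 × (1/19 + 1/27)) = 4.0125
t = (x̄₁ - x̄₂) / SE = (75.79 - 75.12) / 4.0125 = 0.67 / 4.0125 = 0.167
p-value = 0.8682

Since p-value > α = 0.01, we fail to reject H₀.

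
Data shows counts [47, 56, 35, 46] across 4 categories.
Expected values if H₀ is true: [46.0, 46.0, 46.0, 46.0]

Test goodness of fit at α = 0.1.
Chi-square goodness of fit test:
H₀: observed counts match expected distribution
H₁: observed counts differ from expected distribution
df = k - 1 = 3
χ² = Σ(O - E)²/E
   = (47 - 46.0)²/46.0 + (56 - 46.0)²/46.0 + (35 - 46.0)²/46.0 + (46 - 46.0)²/46.0
   = 0.022 + 2.174 + 2.630 + 0.000
   = 4.83
p-value = 0.1850

Since p-value > α = 0.1, we fail to reject H₀.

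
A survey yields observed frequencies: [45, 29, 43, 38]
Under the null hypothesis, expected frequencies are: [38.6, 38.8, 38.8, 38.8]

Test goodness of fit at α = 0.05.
Chi-square goodness of fit test:
H₀: observed counts match expected distribution
H₁: observed counts differ from expected distribution
df = k - 1 = 3
χ² = Σ(O - E)²/E
   = (45 - 38.6)²/38.6 + (29 - 38.8)²/38.8 + (43 - 38.8)²/38.8 + (38 - 38.8)²/38.8
   = 1.061 + 2.475 + 0.455 + 0.016
   = 4.01
p-value = 0.2607

Since p-value > α = 0.05, we fail to reject H₀.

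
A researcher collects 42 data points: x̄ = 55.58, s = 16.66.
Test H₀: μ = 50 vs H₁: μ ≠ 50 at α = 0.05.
One-sample t-test:
H₀: μ = 50
H₁: μ ≠ 50
df = n - 1 = 41
t = (x̄ - μ₀) / (s/√n) = (55.58 - 50) / (16.66/√42) = 2.171
p-value = 0.0358

Since p-value < α = 0.05, we reject H₀.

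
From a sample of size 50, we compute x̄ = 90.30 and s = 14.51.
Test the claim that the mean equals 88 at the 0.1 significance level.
One-sample t-test:
H₀: μ = 88
H₁: μ ≠ 88
df = n - 1 = 49
t = (x̄ - μ₀) / (s/√n) = (90.30 - 88) / (14.51/√50) = 1.121
p-value = 0.2678

Since p-value > α = 0.1, we fail to reject H₀.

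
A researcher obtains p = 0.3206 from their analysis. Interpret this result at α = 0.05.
Since p = 0.3206 > α = 0.05, fail to reject H₀.
There is insufficient evidence to reject the null hypothesis; the result is not statistically significant at the 0.05 level.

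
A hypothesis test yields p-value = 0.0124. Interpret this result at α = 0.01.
Since p = 0.0124 > α = 0.01, fail to reject H₀.
There is insufficient evidence to reject the null hypothesis; the result is not statistically significant at the 0.01 level.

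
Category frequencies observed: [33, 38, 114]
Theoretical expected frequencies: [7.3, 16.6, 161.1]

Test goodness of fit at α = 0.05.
Chi-square goodness of fit test:
H₀: observed counts match expected distribution
H₁: observed counts differ from expected distribution
df = k - 1 = 2
χ² = Σ(O - E)²/E
   = (33 - 7.3)²/7.3 + (38 - 16.6)²/16.6 + (114 - 161.1)²/161.1
   = 90.478 + 27.588 + 13.770
   = 131.84
p-value < 0.0001

Since p-value < α = 0.05, we reject H₀.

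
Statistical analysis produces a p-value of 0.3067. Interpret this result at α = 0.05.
Since p = 0.3067 > α = 0.05, fail to reject H₀.
There is insufficient evidence to reject the null hypothesis; the result is not statistically significant at the 0.05 level.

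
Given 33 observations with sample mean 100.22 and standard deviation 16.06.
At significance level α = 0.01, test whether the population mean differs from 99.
One-sample t-test:
H₀: μ = 99
H₁: μ ≠ 99
df = n - 1 = 32
t = (x̄ - μ₀) / (s/√n) = (100.22 - 99) / (16.06/√33) = 0.436
p-value = 0.6655

Since p-value > α = 0.01, we fail to reject H₀.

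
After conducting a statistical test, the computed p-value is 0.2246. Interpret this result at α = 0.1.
Since p = 0.2246 > α = 0.1, fail to reject H₀.
There is insufficient evidence to reject the null hypothesis; the result is not statistically significant at the 0.1 level.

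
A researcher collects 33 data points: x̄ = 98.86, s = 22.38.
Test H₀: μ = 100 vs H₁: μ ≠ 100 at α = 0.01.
One-sample t-test:
H₀: μ = 100
H₁: μ ≠ 100
df = n - 1 = 32
t = (x̄ - μ₀) / (s/√n) = (98.86 - 100) / (22.38/√33) = -0.293
p-value = 0.7717

Since p-value > α = 0.01, we fail to reject H₀.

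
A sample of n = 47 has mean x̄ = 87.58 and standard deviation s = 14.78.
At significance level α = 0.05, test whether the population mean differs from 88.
One-sample t-test:
H₀: μ = 88
H₁: μ ≠ 88
df = n - 1 = 46
t = (x̄ - μ₀) / (s/√n) = (87.58 - 88) / (14.78/√47) = -0.195
p-value = 0.8464

Since p-value > α = 0.05, we fail to reject H₀.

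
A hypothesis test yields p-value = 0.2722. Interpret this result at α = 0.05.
Since p = 0.2722 > α = 0.05, fail to reject H₀.
There is insufficient evidence to reject the null hypothesis; the result is not statistically significant at the 0.05 level.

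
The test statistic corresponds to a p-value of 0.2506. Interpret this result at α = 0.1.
Since p = 0.2506 > α = 0.1, fail to reject H₀.
There is insufficient evidence to reject the null hypothesis; the result is not statistically significant at the 0.1 level.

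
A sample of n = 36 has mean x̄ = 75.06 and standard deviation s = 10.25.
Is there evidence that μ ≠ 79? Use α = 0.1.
One-sample t-test:
H₀: μ = 79
H₁: μ ≠ 79
df = n - 1 = 35
t = (x̄ - μ₀) / (s/√n) = (75.06 - 79) / (10.25/√36) = -2.306
p-value = 0.0271

Since p-value < α = 0.1, we reject H₀.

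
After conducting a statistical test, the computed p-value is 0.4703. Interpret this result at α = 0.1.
Since p = 0.4703 > α = 0.1, fail to reject H₀.
There is insufficient evidence to reject the null hypothesis; the result is not statistically significant at the 0.1 level.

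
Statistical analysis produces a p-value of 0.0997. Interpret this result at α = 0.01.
Since p = 0.0997 > α = 0.01, fail to reject H₀.
There is insufficient evidence to reject the null hypothesis; the result is not statistically significant at the 0.01 level.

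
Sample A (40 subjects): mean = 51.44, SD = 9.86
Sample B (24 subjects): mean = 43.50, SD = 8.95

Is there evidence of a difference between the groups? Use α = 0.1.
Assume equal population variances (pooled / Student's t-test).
Student's two-sample t-test (equal variances):
H₀: μ₁ = μ₂
H₁: μ₁ ≠ μ₂
df = n₁ + n₂ - 2 = 62
Pooled variance s_p² = [(n₁-1)s₁² + (n₂-1)s₂²] / (n₁ + n₂ - 2) = [(39)(9.86²) + (23)(8.95²)] / 62 = 90.8697
SE = √(s_p²(1/n₁ + 1/n₂)) = √(90.8697 × (1/40 + 1/24)) = 2.4613
t = (x̄₁ - x̄₂) / SE = (51.44 - 43.50) / 2.4613 = 7.94 / 2.4613 = 3.226
p-value = 0.0020

Since p-value < α = 0.1, we reject H₀.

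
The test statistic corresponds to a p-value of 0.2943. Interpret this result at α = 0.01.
Since p = 0.2943 > α = 0.01, fail to reject H₀.
There is insufficient evidence to reject the null hypothesis; the result is not statistically significant at the 0.01 level.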